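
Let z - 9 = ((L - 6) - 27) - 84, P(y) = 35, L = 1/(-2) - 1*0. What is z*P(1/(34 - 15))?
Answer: -7595/2 ≈ -3797.5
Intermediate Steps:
L = -1/2 (L = 1*(-1/2) + 0 = -1/2 + 0 = -1/2 ≈ -0.50000)
z = -217/2 (z = 9 + (((-1/2 - 6) - 27) - 84) = 9 + ((-13/2 - 27) - 84) = 9 + (-67/2 - 84) = 9 - 235/2 = -217/2 ≈ -108.50)
z*P(1/(34 - 15)) = -217/2*35 = -7595/2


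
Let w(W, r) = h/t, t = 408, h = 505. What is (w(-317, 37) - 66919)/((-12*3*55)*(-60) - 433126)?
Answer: 27302447/128245008 ≈ 0.21289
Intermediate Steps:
w(W, r) = 505/408
(w(-317, 37) - 66919)/((-12*3*55)*(-60) - 433126) = (505/408 - 66919)/((-12*3*55)*(-60) - 433126) = -27302447/(408*(-36*55*(-60) - 433126)) = -27302447/(408*(-1980*(-60) - 433126)) = -27302447/(408*(118800 - 433126)) = -27302447/408/(-314326) = -27302447/408*(-1/314326) = 27302447/128245008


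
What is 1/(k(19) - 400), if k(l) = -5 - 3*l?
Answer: -1/462 ≈ -0.0021645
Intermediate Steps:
1/(k(19) - 400) = 1/((-5 - 3*19) - 400) = 1/((-5 - 57) - 400) = 1/(-62 - 400) = 1/(-462) = -1/462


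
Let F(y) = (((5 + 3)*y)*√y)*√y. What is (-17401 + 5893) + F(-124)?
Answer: 111500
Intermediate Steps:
F(y) = 8*y² (F(y) = ((8*y)*√y)*√y = (8*y^(3/2))*√y = 8*y²)
(-17401 + 5893) + F(-124) = (-17401 + 5893) + 8*(-124)² = -11508 + 8*15376 = -11508 + 123008 = 111500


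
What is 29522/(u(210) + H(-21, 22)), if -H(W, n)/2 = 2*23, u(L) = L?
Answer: 14761/59 ≈ 250.19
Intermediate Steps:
H(W, n) = -92 (H(W, n) = -4*23 = -2*46 = -92)
29522/(u(210) + H(-21, 22)) = 29522/(210 - 92) = 29522/118 = 29522*(1/118) = 14761/59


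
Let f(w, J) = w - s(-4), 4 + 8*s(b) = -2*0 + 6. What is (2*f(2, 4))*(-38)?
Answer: -133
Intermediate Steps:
s(b) = ¼ (s(b) = -½ + (-2*0 + 6)/8 = -½ + (0 + 6)/8 = -½ + (⅛)*6 = -½ + ¾ = ¼)
f(w, J) = -¼ + w (f(w, J) = w - 1*¼ = w - ¼ = -¼ + w)
(2*f(2, 4))*(-38) = (2*(-¼ + 2))*(-38) = (2*(7/4))*(-38) = (7/2)*(-38) = -133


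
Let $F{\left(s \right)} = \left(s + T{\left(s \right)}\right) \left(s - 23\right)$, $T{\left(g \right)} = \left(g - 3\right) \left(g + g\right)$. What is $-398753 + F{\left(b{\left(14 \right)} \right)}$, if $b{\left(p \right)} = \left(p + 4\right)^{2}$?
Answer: $62309179$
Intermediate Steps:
$b{\left(p \right)} = \left(4 + p\right)^{2}$
$T{\left(g \right)} = 2 g \left(-3 + g\right)$ ($T{\left(g \right)} = \left(-3 + g\right) 2 g = 2 g \left(-3 + g\right)$)
$F{\left(s \right)} = \left(-23 + s\right) \left(s + 2 s \left(-3 + s\right)\right)$ ($F{\left(s \right)} = \left(s + 2 s \left(-3 + s\right)\right) \left(s - 23\right) = \left(s + 2 s \left(-3 + s\right)\right) \left(-23 + s\right) = \left(-23 + s\right) \left(s + 2 s \left(-3 + s\right)\right)$)
$-398753 + F{\left(b{\left(14 \right)} \right)} = -398753 + \left(4 + 14\right)^{2} \left(115 - 51 \left(4 + 14\right)^{2} + 2 \left(\left(4 + 14\right)^{2}\right)^{2}\right) = -398753 + 18^{2} \left(115 - 51 \cdot 18^{2} + 2 \left(18^{2}\right)^{2}\right) = -398753 + 324 \left(115 - 16524 + 2 \cdot 324^{2}\right) = -398753 + 324 \left(115 - 16524 + 2 \cdot 104976\right) = -398753 + 324 \left(115 - 16524 + 209952\right) = -398753 + 324 \cdot 193543 = -398753 + 62707932 = 62309179$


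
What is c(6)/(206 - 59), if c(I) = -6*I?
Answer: -12/49 ≈ -0.24490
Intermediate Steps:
c(6)/(206 - 59) = (-6*6)/(206 - 59) = -36/147 = -36*1/147 = -12/49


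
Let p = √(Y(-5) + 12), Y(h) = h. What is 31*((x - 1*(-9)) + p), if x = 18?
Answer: 837 + 31*√7 ≈ 919.02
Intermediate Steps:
p = √7 (p = √(-5 + 12) = √7 ≈ 2.6458)
31*((x - 1*(-9)) + p) = 31*((18 - 1*(-9)) + √7) = 31*((18 + 9) + √7) = 31*(27 + √7) = 837 + 31*√7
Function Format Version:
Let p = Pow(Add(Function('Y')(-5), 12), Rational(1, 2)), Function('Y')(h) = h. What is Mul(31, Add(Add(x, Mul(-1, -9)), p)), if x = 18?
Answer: Add(837, Mul(31, Pow(7, Rational(1, 2)))) ≈ 919.02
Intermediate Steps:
p = Pow(7, Rational(1, 2)) (p = Pow(Add(-5, 12), Rational(1, 2)) = Pow(7, Rational(1, 2)) ≈ 2.6458)
Mul(31, Add(Add(x, Mul(-1, -9)), p)) = Mul(31, Add(Add(18, Mul(-1, -9)), Pow(7, Rational(1, 2)))) = Mul(31, Add(Add(18, 9), Pow(7, Rational(1, 2)))) = Mul(31, Add(27, Pow(7, Rational(1, 2)))) = Add(837, Mul(31, Pow(7, Rational(1, 2))))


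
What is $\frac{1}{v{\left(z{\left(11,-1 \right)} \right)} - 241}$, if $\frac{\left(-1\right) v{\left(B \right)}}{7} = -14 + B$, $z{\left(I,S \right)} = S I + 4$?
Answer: $- \frac{1}{94} \approx -0.010638$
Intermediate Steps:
$z{\left(I,S \right)} = 4 + I S$ ($z{\left(I,S \right)} = I S + 4 = 4 + I S$)
$v{\left(B \right)} = 98 - 7 B$ ($v{\left(B \right)} = - 7 \left(-14 + B\right) = 98 - 7 B$)
$\frac{1}{v{\left(z{\left(11,-1 \right)} \right)} - 241} = \frac{1}{\left(98 - 7 \left(4 + 11 \left(-1\right)\right)\right) - 241} = \frac{1}{\left(98 - 7 \left(4 - 11\right)\right) - 241} = \frac{1}{\left(98 - -49\right) - 241} = \frac{1}{\left(98 + 49\right) - 241} = \frac{1}{147 - 241} = \frac{1}{-94} = - \frac{1}{94}$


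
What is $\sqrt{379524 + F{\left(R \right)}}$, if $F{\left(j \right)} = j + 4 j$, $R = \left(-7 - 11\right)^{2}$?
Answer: $2 \sqrt{95286} \approx 617.37$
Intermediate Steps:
$R = 324$ ($R = \left(-18\right)^{2} = 324$)
$F{\left(j \right)} = 5 j$
$\sqrt{379524 + F{\left(R \right)}} = \sqrt{379524 + 5 \cdot 324} = \sqrt{379524 + 1620} = \sqrt{381144} = 2 \sqrt{95286}$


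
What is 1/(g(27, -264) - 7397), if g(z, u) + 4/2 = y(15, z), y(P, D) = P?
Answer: -1/7384 ≈ -0.00013543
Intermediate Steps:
g(z, u) = 13 (g(z, u) = -2 + 15 = 13)
1/(g(27, -264) - 7397) = 1/(13 - 7397) = 1/(-7384) = -1/7384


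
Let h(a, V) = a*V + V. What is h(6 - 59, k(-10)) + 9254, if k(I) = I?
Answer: 9774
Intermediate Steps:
h(a, V) = V + V*a (h(a, V) = V*a + V = V + V*a)
h(6 - 59, k(-10)) + 9254 = -10*(1 + (6 - 59)) + 9254 = -10*(1 - 53) + 9254 = -10*(-52) + 9254 = 520 + 9254 = 9774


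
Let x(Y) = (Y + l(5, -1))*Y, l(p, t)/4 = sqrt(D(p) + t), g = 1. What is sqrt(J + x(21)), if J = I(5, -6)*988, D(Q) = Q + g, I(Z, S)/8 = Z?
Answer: sqrt(39961 + 84*sqrt(5)) ≈ 200.37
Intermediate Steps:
I(Z, S) = 8*Z
D(Q) = 1 + Q (D(Q) = Q + 1 = 1 + Q)
l(p, t) = 4*sqrt(1 + p + t) (l(p, t) = 4*sqrt((1 + p) + t) = 4*sqrt(1 + p + t))
x(Y) = Y*(Y + 4*sqrt(5)) (x(Y) = (Y + 4*sqrt(1 + 5 - 1))*Y = (Y + 4*sqrt(5))*Y = Y*(Y + 4*sqrt(5)))
J = 39520 (J = (8*5)*988 = 40*988 = 39520)
sqrt(J + x(21)) = sqrt(39520 + 21*(21 + 4*sqrt(5))) = sqrt(39520 + (441 + 84*sqrt(5))) = sqrt(39961 + 84*sqrt(5))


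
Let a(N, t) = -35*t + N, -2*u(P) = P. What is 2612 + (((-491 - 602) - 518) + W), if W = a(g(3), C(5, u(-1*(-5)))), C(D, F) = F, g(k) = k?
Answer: 2183/2 ≈ 1091.5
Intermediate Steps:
u(P) = -P/2
a(N, t) = N - 35*t
W = 181/2 (W = 3 - (-35)*(-1*(-5))/2 = 3 - (-35)*5/2 = 3 - 35*(-5/2) = 3 + 175/2 = 181/2 ≈ 90.500)
2612 + (((-491 - 602) - 518) + W) = 2612 + (((-491 - 602) - 518) + 181/2) = 2612 + ((-1093 - 518) + 181/2) = 2612 + (-1611 + 181/2) = 2612 - 3041/2 = 2183/2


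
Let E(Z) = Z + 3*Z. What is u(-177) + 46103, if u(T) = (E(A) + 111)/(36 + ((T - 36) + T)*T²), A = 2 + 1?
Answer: 187766362033/4072758 ≈ 46103.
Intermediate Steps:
A = 3
E(Z) = 4*Z
u(T) = 123/(36 + T²*(-36 + 2*T)) (u(T) = (4*3 + 111)/(36 + ((T - 36) + T)*T²) = (12 + 111)/(36 + ((-36 + T) + T)*T²) = 123/(36 + (-36 + 2*T)*T²) = 123/(36 + T²*(-36 + 2*T)))
u(-177) + 46103 = 123/(2*(18 + (-177)³ - 18*(-177)²)) + 46103 = 123/(2*(18 - 5545233 - 18*31329)) + 46103 = 123/(2*(18 - 5545233 - 563922)) + 46103 = (123/2)/(-6109137) + 46103 = (123/2)*(-1/6109137) + 46103 = -41/4072758 + 46103 = 187766362033/4072758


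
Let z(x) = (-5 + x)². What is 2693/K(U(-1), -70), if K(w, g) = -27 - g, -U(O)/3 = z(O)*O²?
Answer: 2693/43 ≈ 62.628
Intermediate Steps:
U(O) = -3*O²*(-5 + O)² (U(O) = -3*(-5 + O)²*O² = -3*O²*(-5 + O)²)
2693/K(U(-1), -70) = 2693/(-27 - 1*(-70)) = 2693/(-27 + 70) = 2693/43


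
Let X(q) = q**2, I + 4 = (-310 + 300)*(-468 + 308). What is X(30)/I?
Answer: 75/133 ≈ 0.56391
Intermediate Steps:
I = 1596 (I = -4 + (-310 + 300)*(-468 + 308) = -4 - 10*(-160) = -4 + 1600 = 1596)
X(30)/I = 30**2/1596 = 900*(1/1596) = 75/133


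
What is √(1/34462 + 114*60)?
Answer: √8123385431422/34462 ≈ 82.704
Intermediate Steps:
√(1/34462 + 114*60) = √(1/34462 + 6840) = √(235720081/34462) = √8123385431422/34462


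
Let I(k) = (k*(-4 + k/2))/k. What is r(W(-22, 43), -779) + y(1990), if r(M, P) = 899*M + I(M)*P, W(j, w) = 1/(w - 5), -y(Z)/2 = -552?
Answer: 321739/76 ≈ 4233.4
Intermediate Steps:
y(Z) = 1104 (y(Z) = -2*(-552) = 1104)
I(k) = -4 + k/2 (I(k) = (k*(-4 + k*(1/2)))/k = (k*(-4 + k/2))/k = -4 + k/2)
W(j, w) = 1/(-5 + w)
r(M, P) = 899*M + P*(-4 + M/2) (r(M, P) = 899*M + (-4 + M/2)*P = 899*M + P*(-4 + M/2))
r(W(-22, 43), -779) + y(1990) = (899/(-5 + 43) + (1/2)*(-779)*(-8 + 1/(-5 + 43))) + 1104 = (899/38 + (1/2)*(-779)*(-8 + 1/38)) + 1104 = (899*(1/38) + (1/2)*(-779)*(-8 + 1/38)) + 1104 = (899/38 + (1/2)*(-779)*(-303/38)) + 1104 = (899/38 + 12423/4) + 1104 = 237835/76 + 1104 = 321739/76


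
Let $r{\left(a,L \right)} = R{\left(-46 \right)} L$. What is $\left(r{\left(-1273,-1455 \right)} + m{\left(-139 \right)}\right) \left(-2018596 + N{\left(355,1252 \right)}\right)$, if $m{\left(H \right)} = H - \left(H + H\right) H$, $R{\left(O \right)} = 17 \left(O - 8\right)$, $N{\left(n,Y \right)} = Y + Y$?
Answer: $-2614687859628$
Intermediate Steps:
$N{\left(n,Y \right)} = 2 Y$
$R{\left(O \right)} = -136 + 17 O$ ($R{\left(O \right)} = 17 \left(-8 + O\right) = -136 + 17 O$)
$m{\left(H \right)} = H - 2 H^{2}$ ($m{\left(H \right)} = H - 2 H H = H - 2 H^{2}$)
$r{\left(a,L \right)} = - 918 L$ ($r{\left(a,L \right)} = \left(-136 + 17 \left(-46\right)\right) L = \left(-136 - 782\right) L = - 918 L$)
$\left(r{\left(-1273,-1455 \right)} + m{\left(-139 \right)}\right) \left(-2018596 + N{\left(355,1252 \right)}\right) = \left(\left(-918\right) \left(-1455\right) - 139 \left(1 - -278\right)\right) \left(-2018596 + 2 \cdot 1252\right) = \left(1335690 - 139 \left(1 + 278\right)\right) \left(-2018596 + 2504\right) = \left(1335690 - 38781\right) \left(-2016092\right) = 1296909 \left(-2016092\right) = -2614687859628$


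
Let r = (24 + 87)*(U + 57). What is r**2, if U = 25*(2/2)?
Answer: 82846404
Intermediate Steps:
U = 25 (U = 25*(2*(1/2)) = 25*1 = 25)
r = 9102 (r = (24 + 87)*(25 + 57) = 111*82 = 9102)
r**2 = 9102**2 = 82846404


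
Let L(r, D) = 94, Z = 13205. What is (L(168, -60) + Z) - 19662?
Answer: -6363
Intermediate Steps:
(L(168, -60) + Z) - 19662 = (94 + 13205) - 19662 = 13299 - 19662 = -6363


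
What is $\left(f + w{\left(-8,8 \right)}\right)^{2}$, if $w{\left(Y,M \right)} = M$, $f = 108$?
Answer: $13456$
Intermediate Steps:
$\left(f + w{\left(-8,8 \right)}\right)^{2} = \left(108 + 8\right)^{2} = 116^{2} = 13456$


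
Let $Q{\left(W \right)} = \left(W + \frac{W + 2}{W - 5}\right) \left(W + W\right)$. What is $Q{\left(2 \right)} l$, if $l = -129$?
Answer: $-344$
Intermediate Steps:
$Q{\left(W \right)} = 2 W \left(W + \frac{2 + W}{-5 + W}\right)$ ($Q{\left(W \right)} = \left(W + \frac{2 + W}{-5 + W}\right) 2 W = 2 W \left(W + \frac{2 + W}{-5 + W}\right)$)
$Q{\left(2 \right)} l = 2 \cdot 2 \frac{1}{-5 + 2} \left(2 + 2^{2} - 8\right) \left(-129\right) = 2 \cdot 2 \frac{1}{-3} \left(2 + 4 - 8\right) \left(-129\right) = 2 \cdot 2 \left(- \frac{1}{3}\right) \left(-2\right) \left(-129\right) = \frac{8}{3} \left(-129\right) = -344$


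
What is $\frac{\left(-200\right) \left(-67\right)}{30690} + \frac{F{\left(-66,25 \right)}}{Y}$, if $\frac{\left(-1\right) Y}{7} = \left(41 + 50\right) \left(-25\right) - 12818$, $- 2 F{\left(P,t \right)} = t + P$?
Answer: $\frac{31474501}{72053982} \approx 0.43682$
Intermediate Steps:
$F{\left(P,t \right)} = - \frac{P}{2} - \frac{t}{2}$ ($F{\left(P,t \right)} = - \frac{t + P}{2} = - \frac{P + t}{2} = - \frac{P}{2} - \frac{t}{2}$)
$Y = 105651$ ($Y = - 7 \left(\left(41 + 50\right) \left(-25\right) - 12818\right) = - 7 \left(91 \left(-25\right) - 12818\right) = - 7 \left(-2275 - 12818\right) = \left(-7\right) \left(-15093\right) = 105651$)
$\frac{\left(-200\right) \left(-67\right)}{30690} + \frac{F{\left(-66,25 \right)}}{Y} = \frac{\left(-200\right) \left(-67\right)}{30690} + \frac{\left(- \frac{1}{2}\right) \left(-66\right) - \frac{25}{2}}{105651} = 13400 \cdot \frac{1}{30690} + \left(33 - \frac{25}{2}\right) \frac{1}{105651} = \frac{1340}{3069} + \frac{41}{2} \cdot \frac{1}{105651} = \frac{1340}{3069} + \frac{41}{211302} = \frac{31474501}{72053982}$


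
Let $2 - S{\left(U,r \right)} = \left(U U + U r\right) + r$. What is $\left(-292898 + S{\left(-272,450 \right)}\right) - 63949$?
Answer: $-308879$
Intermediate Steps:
$S{\left(U,r \right)} = 2 - r - U^{2} - U r$ ($S{\left(U,r \right)} = 2 - \left(\left(U U + U r\right) + r\right) = 2 - \left(\left(U^{2} + U r\right) + r\right) = 2 - \left(r + U^{2} + U r\right) = 2 - r - U^{2} - U r$)
$\left(-292898 + S{\left(-272,450 \right)}\right) - 63949 = \left(-292898 - \left(74432 - 122400\right)\right) - 63949 = \left(-292898 + \left(2 - 450 - 73984 + 122400\right)\right) - 63949 = \left(-292898 + 47968\right) - 63949 = -244930 - 63949 = -308879$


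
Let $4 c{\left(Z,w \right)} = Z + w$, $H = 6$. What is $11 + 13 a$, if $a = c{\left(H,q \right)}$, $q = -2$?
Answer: $24$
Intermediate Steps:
$c{\left(Z,w \right)} = \frac{Z}{4} + \frac{w}{4}$ ($c{\left(Z,w \right)} = \frac{Z + w}{4} = \frac{Z}{4} + \frac{w}{4}$)
$a = 1$ ($a = \frac{1}{4} \cdot 6 + \frac{1}{4} \left(-2\right) = \frac{3}{2} - \frac{1}{2} = 1$)
$11 + 13 a = 11 + 13 \cdot 1 = 11 + 13 = 24$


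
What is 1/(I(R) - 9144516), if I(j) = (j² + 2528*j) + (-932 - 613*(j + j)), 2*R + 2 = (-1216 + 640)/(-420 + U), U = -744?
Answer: -9409/86058734365 ≈ -1.0933e-7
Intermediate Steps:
R = -73/97 (R = -1 + ((-1216 + 640)/(-420 - 744))/2 = -1 + (-576/(-1164))/2 = -1 + (-576*(-1/1164))/2 = -1 + (½)*(48/97) = -1 + 24/97 = -73/97 ≈ -0.75258)
I(j) = -932 + j² + 1302*j (I(j) = (j² + 2528*j) + (-932 - 613*2*j) = (j² + 2528*j) + (-932 - 1226*j) = -932 + j² + 1302*j)
1/(I(R) - 9144516) = 1/((-932 + (-73/97)² + 1302*(-73/97)) - 9144516) = 1/((-932 + 5329/9409 - 95046/97) - 9144516) = 1/(-17983321/9409 - 9144516) = 1/(-86058734365/9409) = -9409/86058734365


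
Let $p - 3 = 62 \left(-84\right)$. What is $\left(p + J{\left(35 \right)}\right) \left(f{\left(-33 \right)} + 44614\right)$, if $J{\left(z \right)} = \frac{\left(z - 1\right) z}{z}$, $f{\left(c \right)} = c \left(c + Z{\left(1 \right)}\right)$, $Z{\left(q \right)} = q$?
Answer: $-236159570$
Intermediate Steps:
$f{\left(c \right)} = c \left(1 + c\right)$ ($f{\left(c \right)} = c \left(c + 1\right) = c \left(1 + c\right)$)
$p = -5205$ ($p = 3 + 62 \left(-84\right) = 3 - 5208 = -5205$)
$J{\left(z \right)} = -1 + z$ ($J{\left(z \right)} = \frac{\left(-1 + z\right) z}{z} = \frac{z \left(-1 + z\right)}{z} = -1 + z$)
$\left(p + J{\left(35 \right)}\right) \left(f{\left(-33 \right)} + 44614\right) = \left(-5205 + \left(-1 + 35\right)\right) \left(- 33 \left(1 - 33\right) + 44614\right) = \left(-5205 + 34\right) \left(\left(-33\right) \left(-32\right) + 44614\right) = - 5171 \left(1056 + 44614\right) = \left(-5171\right) 45670 = -236159570$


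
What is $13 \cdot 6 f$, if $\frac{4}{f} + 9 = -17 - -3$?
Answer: $- \frac{312}{23} \approx -13.565$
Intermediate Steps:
$f = - \frac{4}{23}$ ($f = \frac{4}{-9 - 14} = \frac{4}{-23} = 4 \left(- \frac{1}{23}\right) = - \frac{4}{23} \approx -0.17391$)
$13 \cdot 6 f = 13 \cdot 6 \left(- \frac{4}{23}\right) = 78 \left(- \frac{4}{23}\right) = - \frac{312}{23}$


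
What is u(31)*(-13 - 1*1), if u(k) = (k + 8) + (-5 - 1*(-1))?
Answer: -490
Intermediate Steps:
u(k) = 4 + k (u(k) = (8 + k) + (-5 + 1) = (8 + k) - 4 = 4 + k)
u(31)*(-13 - 1*1) = (4 + 31)*(-13 - 1*1) = 35*(-13 - 1) = 35*(-14) = -490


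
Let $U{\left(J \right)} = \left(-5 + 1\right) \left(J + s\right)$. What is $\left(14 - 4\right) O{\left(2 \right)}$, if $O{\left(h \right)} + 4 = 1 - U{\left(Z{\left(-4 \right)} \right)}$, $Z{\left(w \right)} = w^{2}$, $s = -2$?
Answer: $530$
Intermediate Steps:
$U{\left(J \right)} = 8 - 4 J$ ($U{\left(J \right)} = \left(-5 + 1\right) \left(J - 2\right) = - 4 \left(-2 + J\right) = 8 - 4 J$)
$O{\left(h \right)} = 53$ ($O{\left(h \right)} = -4 + \left(1 - \left(8 - 4 \left(-4\right)^{2}\right)\right) = -4 + \left(1 - \left(8 - 64\right)\right) = -4 + \left(1 - -56\right) = -4 + \left(1 + 56\right) = -4 + 57 = 53$)
$\left(14 - 4\right) O{\left(2 \right)} = \left(14 - 4\right) 53 = 10 \cdot 53 = 530$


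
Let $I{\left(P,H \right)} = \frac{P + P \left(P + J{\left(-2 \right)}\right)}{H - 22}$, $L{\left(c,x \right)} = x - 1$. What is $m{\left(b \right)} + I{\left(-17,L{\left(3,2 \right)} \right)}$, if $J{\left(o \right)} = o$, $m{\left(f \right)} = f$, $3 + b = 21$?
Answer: $\frac{24}{7} \approx 3.4286$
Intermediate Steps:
$b = 18$ ($b = -3 + 21 = 18$)
$L{\left(c,x \right)} = -1 + x$ ($L{\left(c,x \right)} = x - 1 = -1 + x$)
$I{\left(P,H \right)} = \frac{P + P \left(-2 + P\right)}{-22 + H}$ ($I{\left(P,H \right)} = \frac{P + P \left(P - 2\right)}{H - 22} = \frac{P + P \left(-2 + P\right)}{-22 + H}$)
$m{\left(b \right)} + I{\left(-17,L{\left(3,2 \right)} \right)} = 18 - \frac{17 \left(-1 - 17\right)}{-22 + \left(-1 + 2\right)} = 18 - 17 \frac{1}{-22 + 1} \left(-18\right) = 18 - 17 \frac{1}{-21} \left(-18\right) = 18 - \left(- \frac{17}{21}\right) \left(-18\right) = 18 - \frac{102}{7} = \frac{24}{7}$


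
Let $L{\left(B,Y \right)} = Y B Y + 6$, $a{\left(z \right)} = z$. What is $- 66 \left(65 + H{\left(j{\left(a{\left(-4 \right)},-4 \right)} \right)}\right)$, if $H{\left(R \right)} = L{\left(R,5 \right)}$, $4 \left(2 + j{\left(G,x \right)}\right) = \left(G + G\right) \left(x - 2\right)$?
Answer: $-21186$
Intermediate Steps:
$L{\left(B,Y \right)} = 6 + B Y^{2}$ ($L{\left(B,Y \right)} = B Y Y + 6 = B Y^{2} + 6 = 6 + B Y^{2}$)
$j{\left(G,x \right)} = -2 + \frac{G \left(-2 + x\right)}{2}$ ($j{\left(G,x \right)} = -2 + \frac{\left(G + G\right) \left(x - 2\right)}{4} = -2 + \frac{2 G \left(-2 + x\right)}{4} = -2 + \frac{G \left(-2 + x\right)}{2}$)
$H{\left(R \right)} = 6 + 25 R$ ($H{\left(R \right)} = 6 + R 5^{2} = 6 + R 25 = 6 + 25 R$)
$- 66 \left(65 + H{\left(j{\left(a{\left(-4 \right)},-4 \right)} \right)}\right) = - 66 \left(65 + \left(6 + 25 \left(-2 - -4 + \frac{1}{2} \left(-4\right) \left(-4\right)\right)\right)\right) = - 66 \left(65 + \left(6 + 25 \left(-2 + 4 + 8\right)\right)\right) = - 66 \left(65 + \left(6 + 25 \cdot 10\right)\right) = - 66 \left(65 + \left(6 + 250\right)\right) = - 66 \left(65 + 256\right) = \left(-66\right) 321 = -21186$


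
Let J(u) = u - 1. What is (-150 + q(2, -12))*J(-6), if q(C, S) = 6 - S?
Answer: 924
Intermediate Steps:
J(u) = -1 + u
(-150 + q(2, -12))*J(-6) = (-150 + (6 - 1*(-12)))*(-1 - 6) = (-150 + (6 + 12))*(-7) = (-150 + 18)*(-7) = -132*(-7) = 924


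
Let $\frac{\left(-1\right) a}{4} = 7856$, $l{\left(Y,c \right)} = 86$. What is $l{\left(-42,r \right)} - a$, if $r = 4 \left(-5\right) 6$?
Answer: $31510$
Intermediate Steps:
$r = -120$ ($r = \left(-20\right) 6 = -120$)
$a = -31424$ ($a = \left(-4\right) 7856 = -31424$)
$l{\left(-42,r \right)} - a = 86 - -31424 = 86 + 31424 = 31510$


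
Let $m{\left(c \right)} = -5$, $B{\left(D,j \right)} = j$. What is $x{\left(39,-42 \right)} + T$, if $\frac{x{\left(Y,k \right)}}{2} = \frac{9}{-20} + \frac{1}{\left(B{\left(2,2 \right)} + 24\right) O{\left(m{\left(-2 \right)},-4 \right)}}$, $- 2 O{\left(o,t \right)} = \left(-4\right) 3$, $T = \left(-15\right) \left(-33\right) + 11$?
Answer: $\frac{98497}{195} \approx 505.11$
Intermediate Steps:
$T = 506$ ($T = 495 + 11 = 506$)
$O{\left(o,t \right)} = 6$ ($O{\left(o,t \right)} = - \frac{\left(-4\right) 3}{2} = \left(- \frac{1}{2}\right) \left(-12\right) = 6$)
$x{\left(Y,k \right)} = - \frac{173}{195}$ ($x{\left(Y,k \right)} = 2 \left(\frac{9}{-20} + \frac{1}{\left(2 + 24\right) 6}\right) = 2 \left(9 \left(- \frac{1}{20}\right) + \frac{1}{26} \cdot \frac{1}{6}\right) = 2 \left(- \frac{9}{20} + \frac{1}{26} \cdot \frac{1}{6}\right) = 2 \left(- \frac{9}{20} + \frac{1}{156}\right) = 2 \left(- \frac{173}{390}\right) = - \frac{173}{195}$)
$x{\left(39,-42 \right)} + T = - \frac{173}{195} + 506 = \frac{98497}{195}$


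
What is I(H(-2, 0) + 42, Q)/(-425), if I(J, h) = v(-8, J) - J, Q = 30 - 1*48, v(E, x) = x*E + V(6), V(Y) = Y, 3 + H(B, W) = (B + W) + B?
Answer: 309/425 ≈ 0.72706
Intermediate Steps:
H(B, W) = -3 + W + 2*B (H(B, W) = -3 + ((B + W) + B) = -3 + (W + 2*B) = -3 + W + 2*B)
v(E, x) = 6 + E*x (v(E, x) = x*E + 6 = E*x + 6 = 6 + E*x)
Q = -18 (Q = 30 - 48 = -18)
I(J, h) = 6 - 9*J (I(J, h) = (6 - 8*J) - J = 6 - 9*J)
I(H(-2, 0) + 42, Q)/(-425) = (6 - 9*((-3 + 0 + 2*(-2)) + 42))/(-425) = (6 - 9*((-3 + 0 - 4) + 42))*(-1/425) = (6 - 9*(-7 + 42))*(-1/425) = (6 - 9*35)*(-1/425) = (6 - 315)*(-1/425) = -309*(-1/425) = 309/425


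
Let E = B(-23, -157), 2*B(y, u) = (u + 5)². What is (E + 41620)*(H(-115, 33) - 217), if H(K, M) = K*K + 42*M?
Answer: 765357768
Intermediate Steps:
B(y, u) = (5 + u)²/2 (B(y, u) = (u + 5)²/2 = (5 + u)²/2)
H(K, M) = K² + 42*M
E = 11552 (E = (5 - 157)²/2 = (½)*(-152)² = (½)*23104 = 11552)
(E + 41620)*(H(-115, 33) - 217) = (11552 + 41620)*(((-115)² + 42*33) - 217) = 53172*((13225 + 1386) - 217) = 53172*(14611 - 217) = 53172*14394 = 765357768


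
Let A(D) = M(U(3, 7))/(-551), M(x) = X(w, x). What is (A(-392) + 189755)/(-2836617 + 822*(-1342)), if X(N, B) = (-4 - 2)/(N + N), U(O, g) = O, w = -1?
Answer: -104555002/2170797291 ≈ -0.048164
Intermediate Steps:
X(N, B) = -3/N (X(N, B) = -6*1/(2*N) = -3/N)
M(x) = 3 (M(x) = -3/(-1) = -3*(-1) = 3)
A(D) = -3/551 (A(D) = 3/(-551) = 3*(-1/551) = -3/551)
(A(-392) + 189755)/(-2836617 + 822*(-1342)) = (-3/551 + 189755)/(-2836617 + 822*(-1342)) = 104555002/(551*(-2836617 - 1103124)) = (104555002/551)/(-3939741) = (104555002/551)*(-1/3939741) = -104555002/2170797291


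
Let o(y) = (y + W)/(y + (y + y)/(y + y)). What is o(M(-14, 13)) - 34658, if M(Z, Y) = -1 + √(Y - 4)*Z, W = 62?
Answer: -1455655/42 ≈ -34658.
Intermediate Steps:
M(Z, Y) = -1 + Z*√(-4 + Y) (M(Z, Y) = -1 + √(-4 + Y)*Z = -1 + Z*√(-4 + Y))
o(y) = (62 + y)/(1 + y) (o(y) = (y + 62)/(y + (y + y)/(y + y)) = (62 + y)/(y + (2*y)/((2*y))) = (62 + y)/(y + (2*y)*(1/(2*y))) = (62 + y)/(y + 1) = (62 + y)/(1 + y))
o(M(-14, 13)) - 34658 = (62 + (-1 - 14*√(-4 + 13)))/(1 + (-1 - 14*√(-4 + 13))) - 34658 = (62 + (-1 - 14*√9))/(1 + (-1 - 14*√9)) - 34658 = (62 + (-1 - 14*3))/(1 + (-1 - 14*3)) - 34658 = (62 + (-1 - 42))/(1 + (-1 - 42)) - 34658 = (62 - 43)/(1 - 43) - 34658 = 19/(-42) - 34658 = -1/42*19 - 34658 = -19/42 - 34658 = -1455655/42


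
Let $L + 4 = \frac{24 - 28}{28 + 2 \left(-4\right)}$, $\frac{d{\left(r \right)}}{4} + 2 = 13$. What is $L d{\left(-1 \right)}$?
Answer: $- \frac{924}{5} \approx -184.8$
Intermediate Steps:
$d{\left(r \right)} = 44$ ($d{\left(r \right)} = -8 + 4 \cdot 13 = -8 + 52 = 44$)
$L = - \frac{21}{5}$ ($L = -4 + \frac{24 - 28}{28 + 2 \left(-4\right)} = -4 - \frac{4}{28 - 8} = -4 - \frac{4}{20} = -4 - \frac{1}{5} = - \frac{21}{5} \approx -4.2$)
$L d{\left(-1 \right)} = \left(- \frac{21}{5}\right) 44 = - \frac{924}{5}$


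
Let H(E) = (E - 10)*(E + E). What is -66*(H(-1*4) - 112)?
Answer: 0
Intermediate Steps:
H(E) = 2*E*(-10 + E) (H(E) = (-10 + E)*(2*E) = 2*E*(-10 + E))
-66*(H(-1*4) - 112) = -66*(2*(-1*4)*(-10 - 1*4) - 112) = -66*(2*(-4)*(-10 - 4) - 112) = -66*(2*(-4)*(-14) - 112) = -66*(112 - 112) = -66*0 = 0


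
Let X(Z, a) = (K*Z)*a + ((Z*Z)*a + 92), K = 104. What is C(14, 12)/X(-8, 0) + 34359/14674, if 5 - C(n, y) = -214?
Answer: 138579/29348 ≈ 4.7219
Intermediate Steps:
C(n, y) = 219 (C(n, y) = 5 - 1*(-214) = 5 + 214 = 219)
X(Z, a) = 92 + a*Z² + 104*Z*a (X(Z, a) = (104*Z)*a + ((Z*Z)*a + 92) = 104*Z*a + (Z²*a + 92) = 104*Z*a + (a*Z² + 92) = 104*Z*a + (92 + a*Z²) = 92 + a*Z² + 104*Z*a)
C(14, 12)/X(-8, 0) + 34359/14674 = 219/(92 + 0*(-8)² + 104*(-8)*0) + 34359/14674 = 219/(92 + 0*64 + 0) + 34359*(1/14674) = 219/(92 + 0 + 0) + 34359/14674 = 219/92 + 34359/14674 = 138579/29348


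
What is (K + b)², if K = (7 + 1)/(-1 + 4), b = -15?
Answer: 1369/9 ≈ 152.11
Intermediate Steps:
K = 8/3 ≈ 2.6667
(K + b)² = (8/3 - 15)² = (-37/3)² = 1369/9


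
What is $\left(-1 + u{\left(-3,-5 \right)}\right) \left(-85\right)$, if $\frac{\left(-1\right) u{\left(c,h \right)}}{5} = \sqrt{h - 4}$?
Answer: $85 + 1275 i \approx 85.0 + 1275.0 i$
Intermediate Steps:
$u{\left(c,h \right)} = - 5 \sqrt{-4 + h}$ ($u{\left(c,h \right)} = - 5 \sqrt{h - 4} = - 5 \sqrt{-4 + h}$)
$\left(-1 + u{\left(-3,-5 \right)}\right) \left(-85\right) = \left(-1 - 5 \sqrt{-4 - 5}\right) \left(-85\right) = \left(-1 - 5 \sqrt{-9}\right) \left(-85\right) = \left(-1 - 5 \cdot 3 i\right) \left(-85\right) = \left(-1 - 15 i\right) \left(-85\right) = 85 + 1275 i$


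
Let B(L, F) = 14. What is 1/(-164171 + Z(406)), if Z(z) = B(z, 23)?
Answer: -1/164157 ≈ -6.0917e-6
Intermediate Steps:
Z(z) = 14
1/(-164171 + Z(406)) = 1/(-164171 + 14) = 1/(-164157) = -1/164157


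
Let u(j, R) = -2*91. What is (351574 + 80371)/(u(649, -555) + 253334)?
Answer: 431945/253152 ≈ 1.7063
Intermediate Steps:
u(j, R) = -182
(351574 + 80371)/(u(649, -555) + 253334) = (351574 + 80371)/(-182 + 253334) = 431945/253152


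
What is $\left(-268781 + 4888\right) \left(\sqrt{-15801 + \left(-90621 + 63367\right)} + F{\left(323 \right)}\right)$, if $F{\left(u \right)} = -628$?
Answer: $165724804 - 263893 i \sqrt{43055} \approx 1.6572 \cdot 10^{8} - 5.4757 \cdot 10^{7} i$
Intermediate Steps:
$\left(-268781 + 4888\right) \left(\sqrt{-15801 + \left(-90621 + 63367\right)} + F{\left(323 \right)}\right) = \left(-268781 + 4888\right) \left(\sqrt{-15801 + \left(-90621 + 63367\right)} - 628\right) = - 263893 \left(\sqrt{-15801 - 27254} - 628\right) = - 263893 \left(\sqrt{-43055} - 628\right) = - 263893 \left(i \sqrt{43055} - 628\right) = - 263893 \left(-628 + i \sqrt{43055}\right) = 165724804 - 263893 i \sqrt{43055}$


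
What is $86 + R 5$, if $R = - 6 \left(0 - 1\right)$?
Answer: $116$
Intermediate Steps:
$R = 6$ ($R = \left(-6\right) \left(-1\right) = 6$)
$86 + R 5 = 86 + 6 \cdot 5 = 86 + 30 = 116$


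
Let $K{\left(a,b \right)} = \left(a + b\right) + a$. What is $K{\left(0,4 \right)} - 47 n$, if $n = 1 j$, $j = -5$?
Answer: $239$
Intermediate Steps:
$K{\left(a,b \right)} = b + 2 a$
$n = -5$ ($n = 1 \left(-5\right) = -5$)
$K{\left(0,4 \right)} - 47 n = \left(4 + 2 \cdot 0\right) - -235 = \left(4 + 0\right) + 235 = 4 + 235 = 239$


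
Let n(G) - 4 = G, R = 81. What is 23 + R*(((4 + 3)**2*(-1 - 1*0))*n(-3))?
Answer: -3946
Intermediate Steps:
n(G) = 4 + G
23 + R*(((4 + 3)**2*(-1 - 1*0))*n(-3)) = 23 + 81*(((4 + 3)**2*(-1 - 1*0))*(4 - 3)) = 23 + 81*((7**2*(-1 + 0))*1) = 23 + 81*((49*(-1))*1) = 23 + 81*(-49*1) = 23 + 81*(-49) = 23 - 3969 = -3946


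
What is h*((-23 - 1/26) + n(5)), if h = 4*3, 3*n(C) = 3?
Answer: -3438/13 ≈ -264.46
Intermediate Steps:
n(C) = 1 (n(C) = (1/3)*3 = 1)
h = 12
h*((-23 - 1/26) + n(5)) = 12*((-23 - 1/26) + 1) = 12*(-599/26 + 1) = 12*(-573/26) = -3438/13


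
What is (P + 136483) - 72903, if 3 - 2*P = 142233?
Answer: -7535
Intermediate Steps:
P = -71115 (P = 3/2 - ½*142233 = 3/2 - 142233/2 = -71115)
(P + 136483) - 72903 = (-71115 + 136483) - 72903 = 65368 - 72903 = -7535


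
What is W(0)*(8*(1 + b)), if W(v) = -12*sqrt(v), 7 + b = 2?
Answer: 0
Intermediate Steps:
b = -5 (b = -7 + 2 = -5)
W(0)*(8*(1 + b)) = (-12*sqrt(0))*(8*(1 - 5)) = (-12*0)*(8*(-4)) = 0*(-32) = 0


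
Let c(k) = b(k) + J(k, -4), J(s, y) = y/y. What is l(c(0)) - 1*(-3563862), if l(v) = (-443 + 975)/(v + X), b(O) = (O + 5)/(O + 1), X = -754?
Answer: 666442061/187 ≈ 3.5639e+6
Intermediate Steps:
J(s, y) = 1
b(O) = (5 + O)/(1 + O)
c(k) = 1 + (5 + k)/(1 + k) (c(k) = (5 + k)/(1 + k) + 1 = 1 + (5 + k)/(1 + k))
l(v) = 532/(-754 + v) (l(v) = (-443 + 975)/(v - 754) = 532/(-754 + v))
l(c(0)) - 1*(-3563862) = 532/(-754 + 2*(3 + 0)/(1 + 0)) - 1*(-3563862) = 532/(-754 + 2*3/1) + 3563862 = 532/(-754 + 2*1*3) + 3563862 = 532/(-754 + 6) + 3563862 = 532/(-748) + 3563862 = 532*(-1/748) + 3563862 = -133/187 + 3563862 = 666442061/187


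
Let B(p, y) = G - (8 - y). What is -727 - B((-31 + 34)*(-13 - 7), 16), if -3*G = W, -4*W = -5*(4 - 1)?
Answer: -2935/4 ≈ -733.75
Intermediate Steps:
W = 15/4 (W = -(-5)*(4 - 1)/4 = -(-5)*3/4 = -¼*(-15) = 15/4 ≈ 3.7500)
G = -5/4 (G = -⅓*15/4 = -5/4 ≈ -1.2500)
B(p, y) = -37/4 + y (B(p, y) = -5/4 - (8 - y) = -5/4 + (-8 + y) = -37/4 + y)
-727 - B((-31 + 34)*(-13 - 7), 16) = -727 - (-37/4 + 16) = -727 - 1*27/4 = -727 - 27/4 = -2935/4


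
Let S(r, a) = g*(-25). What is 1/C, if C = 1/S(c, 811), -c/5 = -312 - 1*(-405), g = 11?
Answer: -275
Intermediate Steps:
c = -465 (c = -5*(-312 - 1*(-405)) = -5*(-312 + 405) = -5*93 = -465)
S(r, a) = -275 (S(r, a) = 11*(-25) = -275)
C = -1/275 (C = 1/(-275) = -1/275 ≈ -0.0036364)
1/C = 1/(-1/275) = -275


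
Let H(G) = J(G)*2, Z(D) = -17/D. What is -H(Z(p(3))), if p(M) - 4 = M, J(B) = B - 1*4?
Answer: 90/7 ≈ 12.857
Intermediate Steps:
J(B) = -4 + B (J(B) = B - 4 = -4 + B)
p(M) = 4 + M
H(G) = -8 + 2*G (H(G) = (-4 + G)*2 = -8 + 2*G)
-H(Z(p(3))) = -(-8 + 2*(-17/(4 + 3))) = -(-8 + 2*(-17/7)) = -(-8 - 34/7) = -1*(-90/7) = 90/7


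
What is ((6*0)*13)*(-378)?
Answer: 0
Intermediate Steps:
((6*0)*13)*(-378) = (0*13)*(-378) = 0*(-378) = 0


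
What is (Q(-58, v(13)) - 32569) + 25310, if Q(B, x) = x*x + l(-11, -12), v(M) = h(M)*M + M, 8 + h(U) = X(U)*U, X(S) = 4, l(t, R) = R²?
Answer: 335110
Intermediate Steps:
h(U) = -8 + 4*U
v(M) = M + M*(-8 + 4*M) (v(M) = (-8 + 4*M)*M + M = M*(-8 + 4*M) + M = M + M*(-8 + 4*M))
Q(B, x) = 144 + x² (Q(B, x) = x*x + (-12)² = x² + 144 = 144 + x²)
(Q(-58, v(13)) - 32569) + 25310 = ((144 + (13*(-7 + 4*13))²) - 32569) + 25310 = ((144 + (13*(-7 + 52))²) - 32569) + 25310 = ((144 + (13*45)²) - 32569) + 25310 = ((144 + 585²) - 32569) + 25310 = ((144 + 342225) - 32569) + 25310 = (342369 - 32569) + 25310 = 309800 + 25310 = 335110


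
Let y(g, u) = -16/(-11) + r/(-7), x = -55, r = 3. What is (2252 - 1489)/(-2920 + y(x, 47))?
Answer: -58751/224761 ≈ -0.26139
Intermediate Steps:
y(g, u) = 79/77 (y(g, u) = -16/(-11) + 3/(-7) = -16*(-1/11) + 3*(-1/7) = 16/11 - 3/7 = 79/77)
(2252 - 1489)/(-2920 + y(x, 47)) = (2252 - 1489)/(-2920 + 79/77) = 763/(-224761/77) = 763*(-77/224761) = -58751/224761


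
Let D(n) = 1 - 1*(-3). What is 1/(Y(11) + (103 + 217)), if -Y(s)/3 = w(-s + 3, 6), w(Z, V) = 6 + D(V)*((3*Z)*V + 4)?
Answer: 1/1982 ≈ 0.00050454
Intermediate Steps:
D(n) = 4 (D(n) = 1 + 3 = 4)
w(Z, V) = 22 + 12*V*Z (w(Z, V) = 6 + 4*((3*Z)*V + 4) = 6 + 4*(3*V*Z + 4) = 6 + 4*(4 + 3*V*Z) = 6 + (16 + 12*V*Z) = 22 + 12*V*Z)
Y(s) = -714 + 216*s (Y(s) = -3*(22 + 12*6*(-s + 3)) = -3*(22 + 12*6*(3 - s)) = -3*(22 + (216 - 72*s)) = -3*(238 - 72*s) = -714 + 216*s)
1/(Y(11) + (103 + 217)) = 1/((-714 + 216*11) + (103 + 217)) = 1/((-714 + 2376) + 320) = 1/(1662 + 320) = 1/1982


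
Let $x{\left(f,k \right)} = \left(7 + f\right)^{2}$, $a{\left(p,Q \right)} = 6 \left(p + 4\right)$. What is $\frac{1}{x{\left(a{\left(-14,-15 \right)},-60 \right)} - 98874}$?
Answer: $- \frac{1}{96065} \approx -1.041 \cdot 10^{-5}$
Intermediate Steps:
$a{\left(p,Q \right)} = 24 + 6 p$ ($a{\left(p,Q \right)} = 6 \left(4 + p\right) = 24 + 6 p$)
$\frac{1}{x{\left(a{\left(-14,-15 \right)},-60 \right)} - 98874} = \frac{1}{\left(7 + \left(24 + 6 \left(-14\right)\right)\right)^{2} - 98874} = \frac{1}{\left(7 + \left(24 - 84\right)\right)^{2} - 98874} = \frac{1}{\left(7 - 60\right)^{2} - 98874} = \frac{1}{\left(-53\right)^{2} - 98874} = \frac{1}{2809 - 98874} = \frac{1}{-96065} = - \frac{1}{96065}$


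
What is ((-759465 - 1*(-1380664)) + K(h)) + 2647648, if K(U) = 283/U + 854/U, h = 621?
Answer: 676651708/207 ≈ 3.2688e+6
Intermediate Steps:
K(U) = 1137/U
((-759465 - 1*(-1380664)) + K(h)) + 2647648 = ((-759465 - 1*(-1380664)) + 1137/621) + 2647648 = ((-759465 + 1380664) + 1137*(1/621)) + 2647648 = (621199 + 379/207) + 2647648 = 128588572/207 + 2647648 = 676651708/207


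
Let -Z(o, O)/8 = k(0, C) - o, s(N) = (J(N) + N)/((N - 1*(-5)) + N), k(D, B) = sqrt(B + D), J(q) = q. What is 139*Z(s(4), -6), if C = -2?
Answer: 8896/13 - 1112*I*sqrt(2) ≈ 684.31 - 1572.6*I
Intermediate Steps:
s(N) = 2*N/(5 + 2*N) (s(N) = (N + N)/((N - 1*(-5)) + N) = (2*N)/((N + 5) + N) = (2*N)/((5 + N) + N) = (2*N)/(5 + 2*N) = 2*N/(5 + 2*N))
Z(o, O) = 8*o - 8*I*sqrt(2) (Z(o, O) = -8*(sqrt(-2 + 0) - o) = -8*(sqrt(-2) - o) = -8*(I*sqrt(2) - o) = -8*(-o + I*sqrt(2)) = 8*o - 8*I*sqrt(2))
139*Z(s(4), -6) = 139*(8*(2*4/(5 + 2*4)) - 8*I*sqrt(2)) = 139*(8*(2*4/(5 + 8)) - 8*I*sqrt(2)) = 139*(8*(2*4/13) - 8*I*sqrt(2)) = 139*(8*(2*4*(1/13)) - 8*I*sqrt(2)) = 139*(8*(8/13) - 8*I*sqrt(2)) = 139*(64/13 - 8*I*sqrt(2)) = 8896/13 - 1112*I*sqrt(2)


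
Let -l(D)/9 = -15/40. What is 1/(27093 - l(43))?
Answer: 8/216717 ≈ 3.6914e-5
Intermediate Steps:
l(D) = 27/8 (l(D) = -(-135)/40 = -9*(-3/8) = 27/8)
1/(27093 - l(43)) = 1/(27093 - 1*27/8) = 1/(27093 - 27/8) = 1/(216717/8) = 8/216717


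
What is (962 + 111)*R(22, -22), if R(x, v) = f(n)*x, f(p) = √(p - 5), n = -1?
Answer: 23606*I*√6 ≈ 57823.0*I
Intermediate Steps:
f(p) = √(-5 + p)
R(x, v) = I*x*√6 (R(x, v) = √(-5 - 1)*x = √(-6)*x = (I*√6)*x = I*x*√6)
(962 + 111)*R(22, -22) = (962 + 111)*(I*22*√6) = 1073*(22*I*√6) = 23606*I*√6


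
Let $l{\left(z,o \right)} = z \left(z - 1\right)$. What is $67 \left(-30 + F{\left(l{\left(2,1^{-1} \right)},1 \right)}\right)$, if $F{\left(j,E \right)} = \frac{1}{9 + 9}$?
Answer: $- \frac{36113}{18} \approx -2006.3$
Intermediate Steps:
$l{\left(z,o \right)} = z \left(-1 + z\right)$
$F{\left(j,E \right)} = \frac{1}{18}$
$67 \left(-30 + F{\left(l{\left(2,1^{-1} \right)},1 \right)}\right) = 67 \left(-30 + \frac{1}{18}\right) = 67 \left(- \frac{539}{18}\right) = - \frac{36113}{18}$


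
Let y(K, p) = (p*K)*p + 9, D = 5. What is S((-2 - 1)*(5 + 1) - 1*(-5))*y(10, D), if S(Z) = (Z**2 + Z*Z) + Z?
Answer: 84175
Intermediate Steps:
S(Z) = Z + 2*Z**2 (S(Z) = (Z**2 + Z**2) + Z = 2*Z**2 + Z = Z + 2*Z**2)
y(K, p) = 9 + K*p**2 (y(K, p) = (K*p)*p + 9 = K*p**2 + 9 = 9 + K*p**2)
S((-2 - 1)*(5 + 1) - 1*(-5))*y(10, D) = (((-2 - 1)*(5 + 1) - 1*(-5))*(1 + 2*((-2 - 1)*(5 + 1) - 1*(-5))))*(9 + 10*5**2) = ((-3*6 + 5)*(1 + 2*(-3*6 + 5)))*(9 + 10*25) = ((-18 + 5)*(1 + 2*(-18 + 5)))*(9 + 250) = -13*(1 + 2*(-13))*259 = -13*(1 - 26)*259 = -13*(-25)*259 = 325*259 = 84175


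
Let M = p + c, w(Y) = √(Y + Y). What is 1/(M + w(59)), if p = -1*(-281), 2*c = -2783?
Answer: -4442/4932369 - 4*√118/4932369 ≈ -0.00090939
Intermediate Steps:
c = -2783/2 (c = (½)*(-2783) = -2783/2 ≈ -1391.5)
w(Y) = √2*√Y (w(Y) = √(2*Y) = √2*√Y)
p = 281
M = -2221/2 (M = 281 - 2783/2 = -2221/2 ≈ -1110.5)
1/(M + w(59)) = 1/(-2221/2 + √2*√59) = 1/(-2221/2 + √118)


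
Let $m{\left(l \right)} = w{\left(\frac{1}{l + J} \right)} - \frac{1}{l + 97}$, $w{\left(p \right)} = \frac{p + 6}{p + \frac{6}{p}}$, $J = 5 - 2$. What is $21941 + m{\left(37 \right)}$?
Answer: $\frac{28227865187}{1286534} \approx 21941.0$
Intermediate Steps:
$J = 3$ ($J = 5 - 2 = 3$)
$w{\left(p \right)} = \frac{6 + p}{p + \frac{6}{p}}$
$m{\left(l \right)} = - \frac{1}{97 + l} + \frac{6 + \frac{1}{3 + l}}{\left(3 + l\right) \left(6 + \frac{1}{\left(3 + l\right)^{2}}\right)}$ ($m{\left(l \right)} = \frac{6 + \frac{1}{l + 3}}{\left(l + 3\right) \left(6 + \left(\frac{1}{l + 3}\right)^{2}\right)} - \frac{1}{l + 97} = \frac{6 + \frac{1}{3 + l}}{\left(3 + l\right) \left(6 + \left(\frac{1}{3 + l}\right)^{2}\right)} - \frac{1}{97 + l} = \frac{6 + \frac{1}{3 + l}}{\left(3 + l\right) \left(6 + \frac{1}{\left(3 + l\right)^{2}}\right)} - \frac{1}{97 + l} = - \frac{1}{97 + l} + \frac{6 + \frac{1}{3 + l}}{\left(3 + l\right) \left(6 + \frac{1}{\left(3 + l\right)^{2}}\right)}$)
$21941 + m{\left(37 \right)} = 21941 + \frac{1788 + 565 \cdot 37}{5335 + 6 \cdot 37^{3} + 618 \cdot 37^{2} + 3547 \cdot 37} = 21941 + \frac{1788 + 20905}{5335 + 6 \cdot 50653 + 618 \cdot 1369 + 131239} = 21941 + \frac{1}{5335 + 303918 + 846042 + 131239} \cdot 22693 = 21941 + \frac{1}{1286534} \cdot 22693 = 21941 + \frac{22693}{1286534} = \frac{28227865187}{1286534}$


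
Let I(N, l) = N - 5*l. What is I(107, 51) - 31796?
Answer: -31944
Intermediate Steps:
I(107, 51) - 31796 = (107 - 5*51) - 31796 = (107 - 255) - 31796 = -148 - 31796 = -31944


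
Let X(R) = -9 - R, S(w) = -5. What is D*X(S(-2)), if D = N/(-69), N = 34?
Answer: 136/69 ≈ 1.9710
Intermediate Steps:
D = -34/69 (D = 34/(-69) = 34*(-1/69) = -34/69 ≈ -0.49275)
D*X(S(-2)) = -34*(-9 - 1*(-5))/69 = -34*(-9 + 5)/69 = -34/69*(-4) = 136/69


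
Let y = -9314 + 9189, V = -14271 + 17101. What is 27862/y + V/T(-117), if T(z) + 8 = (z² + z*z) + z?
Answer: -758969336/3406625 ≈ -222.79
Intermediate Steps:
V = 2830
y = -125
T(z) = -8 + z + 2*z² (T(z) = -8 + ((z² + z*z) + z) = -8 + ((z² + z²) + z) = -8 + (2*z² + z) = -8 + (z + 2*z²) = -8 + z + 2*z²)
27862/y + V/T(-117) = 27862/(-125) + 2830/(-8 - 117 + 2*(-117)²) = 27862*(-1/125) + 2830/(-8 - 117 + 2*13689) = -27862/125 + 2830/(-8 - 117 + 27378) = -27862/125 + 2830/27253 = -758969336/3406625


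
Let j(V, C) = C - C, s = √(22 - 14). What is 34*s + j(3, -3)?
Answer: 68*√2 ≈ 96.167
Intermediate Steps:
s = 2*√2 (s = √8 = 2*√2 ≈ 2.8284)
j(V, C) = 0
34*s + j(3, -3) = 34*(2*√2) + 0 = 68*√2 + 0 = 68*√2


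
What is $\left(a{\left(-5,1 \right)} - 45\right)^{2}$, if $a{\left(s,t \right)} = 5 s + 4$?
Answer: $4356$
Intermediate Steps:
$a{\left(s,t \right)} = 4 + 5 s$
$\left(a{\left(-5,1 \right)} - 45\right)^{2} = \left(\left(4 + 5 \left(-5\right)\right) - 45\right)^{2} = \left(\left(4 - 25\right) - 45\right)^{2} = \left(-21 - 45\right)^{2} = \left(-66\right)^{2} = 4356$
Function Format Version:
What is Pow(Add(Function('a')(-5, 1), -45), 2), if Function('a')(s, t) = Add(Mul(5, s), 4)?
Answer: 4356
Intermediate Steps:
Function('a')(s, t) = Add(4, Mul(5, s))
Pow(Add(Function('a')(-5, 1), -45), 2) = Pow(Add(Add(4, Mul(5, -5)), -45), 2) = Pow(Add(Add(4, -25), -45), 2) = Pow(Add(-21, -45), 2) = Pow(-66, 2) = 4356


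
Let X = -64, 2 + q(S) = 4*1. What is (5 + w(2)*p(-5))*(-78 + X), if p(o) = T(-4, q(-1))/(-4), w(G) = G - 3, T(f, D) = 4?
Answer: -852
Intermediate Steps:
q(S) = 2 (q(S) = -2 + 4*1 = -2 + 4 = 2)
w(G) = -3 + G
p(o) = -1 (p(o) = 4/(-4) = 4*(-¼) = -1)
(5 + w(2)*p(-5))*(-78 + X) = (5 + (-3 + 2)*(-1))*(-78 - 64) = (5 - 1*(-1))*(-142) = (5 + 1)*(-142) = 6*(-142) = -852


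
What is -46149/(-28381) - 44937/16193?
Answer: -528066240/459573533 ≈ -1.1490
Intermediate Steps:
-46149/(-28381) - 44937/16193 = -46149*(-1/28381) - 44937*1/16193 = 46149/28381 - 44937/16193 = -528066240/459573533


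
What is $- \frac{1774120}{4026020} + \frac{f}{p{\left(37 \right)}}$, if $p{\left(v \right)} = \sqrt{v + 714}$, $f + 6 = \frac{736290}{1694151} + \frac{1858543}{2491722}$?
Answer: $- \frac{88706}{201301} - \frac{2260537492751 \sqrt{751}}{352248482426058} \approx -0.61653$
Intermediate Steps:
$f = - \frac{2260537492751}{469039257558}$ ($f = -6 + \left(\frac{736290}{1694151} + \frac{1858543}{2491722}\right) = -6 + \left(736290 \cdot \frac{1}{1694151} + 1858543 \cdot \frac{1}{2491722}\right) = -6 + \left(\frac{81810}{188239} + \frac{1858543}{2491722}\right) = -6 + \frac{553698052597}{469039257558} = - \frac{2260537492751}{469039257558} \approx -4.8195$)
$p{\left(v \right)} = \sqrt{714 + v}$
$- \frac{1774120}{4026020} + \frac{f}{p{\left(37 \right)}} = - \frac{1774120}{4026020} - \frac{2260537492751}{469039257558 \sqrt{714 + 37}} = \left(-1774120\right) \frac{1}{4026020} - \frac{2260537492751}{469039257558 \sqrt{751}} = - \frac{88706}{201301} - \frac{2260537492751 \frac{\sqrt{751}}{751}}{469039257558} = - \frac{88706}{201301} - \frac{2260537492751 \sqrt{751}}{352248482426058}$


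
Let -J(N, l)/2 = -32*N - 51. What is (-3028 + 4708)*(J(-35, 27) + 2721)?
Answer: 979440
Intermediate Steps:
J(N, l) = 102 + 64*N (J(N, l) = -2*(-32*N - 51) = -2*(-51 - 32*N) = 102 + 64*N)
(-3028 + 4708)*(J(-35, 27) + 2721) = (-3028 + 4708)*((102 + 64*(-35)) + 2721) = 1680*((102 - 2240) + 2721) = 1680*(-2138 + 2721) = 1680*583 = 979440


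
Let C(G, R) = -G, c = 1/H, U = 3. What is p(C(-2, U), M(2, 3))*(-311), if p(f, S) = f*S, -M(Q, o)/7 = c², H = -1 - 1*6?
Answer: 622/7 ≈ 88.857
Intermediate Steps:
H = -7 (H = -1 - 6 = -7)
c = -⅐ (c = 1/(-7) = -⅐ ≈ -0.14286)
M(Q, o) = -⅐ (M(Q, o) = -7*(-⅐)² = -7*1/49 = -⅐)
p(f, S) = S*f
p(C(-2, U), M(2, 3))*(-311) = -(-1)*(-2)/7*(-311) = -⅐*2*(-311) = -2/7*(-311) = 622/7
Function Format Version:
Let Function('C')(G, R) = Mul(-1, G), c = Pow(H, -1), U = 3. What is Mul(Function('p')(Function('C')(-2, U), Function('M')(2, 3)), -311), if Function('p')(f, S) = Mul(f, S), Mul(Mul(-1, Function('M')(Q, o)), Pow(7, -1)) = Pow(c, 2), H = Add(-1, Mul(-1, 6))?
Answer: Rational(622, 7) ≈ 88.857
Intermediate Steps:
H = -7 (H = Add(-1, -6) = -7)
c = Rational(-1, 7) (c = Pow(-7, -1) = Rational(-1, 7) ≈ -0.14286)
Function('M')(Q, o) = Rational(-1, 7) (Function('M')(Q, o) = Mul(-7, Pow(Rational(-1, 7), 2)) = Mul(-7, Rational(1, 49)) = Rational(-1, 7))
Function('p')(f, S) = Mul(S, f)
Mul(Function('p')(Function('C')(-2, U), Function('M')(2, 3)), -311) = Mul(Mul(Rational(-1, 7), Mul(-1, -2)), -311) = Mul(Mul(Rational(-1, 7), 2), -311) = Mul(Rational(-2, 7), -311) = Rational(622, 7)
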